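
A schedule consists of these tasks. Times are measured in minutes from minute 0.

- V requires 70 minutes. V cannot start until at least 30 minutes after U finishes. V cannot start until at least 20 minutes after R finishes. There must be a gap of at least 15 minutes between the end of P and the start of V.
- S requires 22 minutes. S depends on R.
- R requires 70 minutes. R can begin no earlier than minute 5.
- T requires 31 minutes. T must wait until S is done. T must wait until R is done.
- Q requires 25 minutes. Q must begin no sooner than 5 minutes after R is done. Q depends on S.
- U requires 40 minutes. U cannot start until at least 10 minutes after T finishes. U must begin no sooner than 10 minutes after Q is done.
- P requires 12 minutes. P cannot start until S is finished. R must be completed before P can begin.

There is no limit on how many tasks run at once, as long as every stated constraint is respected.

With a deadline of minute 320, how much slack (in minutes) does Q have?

48

R waits on its own release at minute 5, so it starts at minute 5 and finishes at 5 + 70 = minute 75.
S waits on R (finishes minute 75), so it starts at minute 75 and finishes at 75 + 22 = minute 97.
Q cannot start until R (finishes minute 75, plus 5-minute gap → minute 80); S (finishes minute 97). The controlling bound is minute 97, so Q finishes at 97 + 25 = minute 122.

Working backward from the deadline:
V must finish by minute 320; it takes 70 minutes, so it must start by 320 − 70 = minute 250.
U must finish before V (must start by minute 250, minus 30-minute gap → minute 220). With a 40-minute duration, U must start by 220 − 40 = minute 180.
Since U (must start by minute 180, minus 10-minute gap → minute 170) depends on it, Q must finish by minute 170. Backing off its 25-minute duration gives a latest start of minute 145.
So Q can start as early as minute 97 and as late as minute 145, giving 145 − 97 = 48 minutes of slack.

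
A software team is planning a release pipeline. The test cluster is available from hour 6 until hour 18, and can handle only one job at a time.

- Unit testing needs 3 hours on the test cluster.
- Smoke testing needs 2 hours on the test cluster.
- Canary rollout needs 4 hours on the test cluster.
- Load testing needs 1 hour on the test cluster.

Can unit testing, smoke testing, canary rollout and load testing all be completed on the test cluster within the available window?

The test cluster window is 18 − 6 = 12 hours.
Running back to back, the jobs need 3 + 2 + 4 + 1 = 10 hours on the test cluster.
Since 10 ≤ 12, they fit within the window.

Yes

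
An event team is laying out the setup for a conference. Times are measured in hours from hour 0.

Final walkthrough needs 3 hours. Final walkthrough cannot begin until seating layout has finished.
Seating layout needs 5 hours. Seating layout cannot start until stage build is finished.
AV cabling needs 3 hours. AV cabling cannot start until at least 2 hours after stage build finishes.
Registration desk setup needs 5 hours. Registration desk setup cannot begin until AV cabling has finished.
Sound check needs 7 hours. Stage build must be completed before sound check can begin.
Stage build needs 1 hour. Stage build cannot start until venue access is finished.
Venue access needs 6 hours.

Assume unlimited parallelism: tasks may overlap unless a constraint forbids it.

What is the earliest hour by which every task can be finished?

Venue access can start immediately at hour 0; it finishes at hour 6.
Stage build waits on venue access (finishes hour 6), so it starts at hour 6 and finishes at 6 + 1 = hour 7.
Sound check waits on stage build (finishes hour 7), so it starts at hour 7 and finishes at 7 + 7 = hour 14.
Seating layout cannot begin until stage build (finishes hour 7). It runs from hour 7 to 7 + 5 = hour 12.
After seating layout (finishes hour 12), final walkthrough can start at hour 12 and finishes at hour 15.
After stage build (finishes hour 7, plus 2-hour gap → hour 9), AV cabling can start at hour 9 and finishes at hour 12.
After AV cabling (finishes hour 12), registration desk setup can start at hour 12 and finishes at hour 17.
All tasks are finished once the last one completes. Finish times: Venue access at 6, Stage build at 7, AV cabling at 12, Seating layout at 12, Registration desk setup at 17, Sound check at 14, Final walkthrough at 15. The latest is hour 17.

17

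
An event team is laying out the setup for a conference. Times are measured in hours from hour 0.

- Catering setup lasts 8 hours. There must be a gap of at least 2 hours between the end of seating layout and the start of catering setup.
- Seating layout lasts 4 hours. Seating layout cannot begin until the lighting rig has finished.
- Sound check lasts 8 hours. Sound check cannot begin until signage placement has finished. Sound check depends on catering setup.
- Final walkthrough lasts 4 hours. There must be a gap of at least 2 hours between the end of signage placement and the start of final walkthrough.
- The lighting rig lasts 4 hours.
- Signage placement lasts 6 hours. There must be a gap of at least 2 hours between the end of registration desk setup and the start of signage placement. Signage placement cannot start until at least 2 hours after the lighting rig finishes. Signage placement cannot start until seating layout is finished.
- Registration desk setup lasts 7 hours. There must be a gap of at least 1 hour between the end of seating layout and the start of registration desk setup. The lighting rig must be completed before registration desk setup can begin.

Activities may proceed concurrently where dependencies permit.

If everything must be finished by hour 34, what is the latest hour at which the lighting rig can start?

2

Sound check must finish by hour 34; it takes 8 hours, so it must start by 34 − 8 = hour 26.
Final walkthrough has no dependents, so it just needs to finish by hour 34. Starting by 34 − 4 = hour 30 achieves that.
Signage placement feeds sound check (must start by hour 26); final walkthrough (must start by hour 30, minus 2-hour gap → hour 28). Taking the minimum, signage placement must finish by hour 26 and start by 26 − 6 = hour 20.
Registration desk setup has to be done before signage placement (must start by hour 20, minus 2-hour gap → hour 18). That means finishing by hour 18, i.e. starting by 18 − 7 = hour 11.
Catering setup must finish before sound check (must start by hour 26). With an 8-hour duration, catering setup must start by 26 − 8 = hour 18.
Seating layout must finish in time for registration desk setup (must start by hour 11, minus 1-hour gap → hour 10); signage placement (must start by hour 20); catering setup (must start by hour 18, minus 2-hour gap → hour 16). The tightest is hour 10, so seating layout must start by 10 − 4 = hour 6.
The lighting rig feeds seating layout (must start by hour 6); registration desk setup (must start by hour 11); signage placement (must start by hour 20, minus 2-hour gap → hour 18). Taking the minimum, the lighting rig must finish by hour 6 and start by 6 − 4 = hour 2.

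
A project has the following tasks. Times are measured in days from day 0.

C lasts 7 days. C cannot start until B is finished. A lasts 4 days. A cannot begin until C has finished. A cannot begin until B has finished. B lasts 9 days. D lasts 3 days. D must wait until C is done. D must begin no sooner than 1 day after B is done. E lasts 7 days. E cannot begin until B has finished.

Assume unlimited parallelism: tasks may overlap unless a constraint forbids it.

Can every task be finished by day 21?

Yes

Nothing blocks B, so it runs from day 0 to day 9.
E waits on B (finishes day 9), so it starts at day 9 and finishes at 9 + 7 = day 16.
C waits on B (finishes day 9), so it starts at day 9 and finishes at 9 + 7 = day 16.
D needs all of C (finishes day 16); B (finishes day 9, plus 1-day gap → day 10). That puts its earliest start at day 16; it finishes at 16 + 3 = day 19.
A has to wait for C (finishes day 16); B (finishes day 9). The latest of these is day 16, so A runs day 16 to 16 + 4 = day 20.
Every task is finished by day 20, which is no later than the deadline of 21, so the schedule is feasible.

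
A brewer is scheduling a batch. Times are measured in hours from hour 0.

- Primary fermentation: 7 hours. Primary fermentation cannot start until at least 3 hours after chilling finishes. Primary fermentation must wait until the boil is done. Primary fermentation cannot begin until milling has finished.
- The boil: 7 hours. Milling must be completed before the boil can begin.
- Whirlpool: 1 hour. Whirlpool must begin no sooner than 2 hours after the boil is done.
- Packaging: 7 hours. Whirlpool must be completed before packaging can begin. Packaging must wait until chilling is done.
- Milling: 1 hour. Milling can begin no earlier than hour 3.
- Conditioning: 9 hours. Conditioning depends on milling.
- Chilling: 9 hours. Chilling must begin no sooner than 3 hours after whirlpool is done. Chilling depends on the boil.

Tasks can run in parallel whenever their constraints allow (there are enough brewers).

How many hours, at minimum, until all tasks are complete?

Milling cannot begin until its own release at hour 3. It runs from hour 3 to 3 + 1 = hour 4.
After milling (finishes hour 4), conditioning can start at hour 4 and finishes at hour 13.
After milling (finishes hour 4), the boil can start at hour 4 and finishes at hour 11.
Whirlpool waits on the boil (finishes hour 11, plus 2-hour gap → hour 13), so it starts at hour 13 and finishes at 13 + 1 = hour 14.
Chilling has to wait for whirlpool (finishes hour 14, plus 3-hour gap → hour 17); the boil (finishes hour 11). The latest of these is hour 17, so chilling runs hour 17 to 17 + 9 = hour 26.
Packaging cannot start until whirlpool (finishes hour 14); chilling (finishes hour 26). The controlling bound is hour 26, so packaging finishes at 26 + 7 = hour 33.
For primary fermentation: chilling (finishes hour 26, plus 3-hour gap → hour 29); the boil (finishes hour 11); milling (finishes hour 4). Taking the maximum gives a start of hour 29, and it finishes at 29 + 7 = hour 36.
All tasks are finished once the last one completes. Finish times: Milling at 4, The boil at 11, Whirlpool at 14, Chilling at 26, Primary fermentation at 36, Conditioning at 13, Packaging at 33. The latest is hour 36.

36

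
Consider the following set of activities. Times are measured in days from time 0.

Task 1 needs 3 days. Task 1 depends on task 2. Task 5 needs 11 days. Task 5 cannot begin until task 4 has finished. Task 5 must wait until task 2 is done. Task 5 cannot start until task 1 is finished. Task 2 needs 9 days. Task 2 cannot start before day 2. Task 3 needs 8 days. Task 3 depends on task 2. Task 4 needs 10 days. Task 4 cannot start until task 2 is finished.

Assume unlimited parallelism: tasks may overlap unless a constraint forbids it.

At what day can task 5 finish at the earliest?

Task 2 cannot begin until its own release at day 2. It runs from day 2 to 2 + 9 = day 11.
Task 4 cannot begin until task 2 (finishes day 11). It runs from day 11 to 11 + 10 = day 21.
Task 1 cannot begin until task 2 (finishes day 11). It runs from day 11 to 11 + 3 = day 14.
Task 5 has to wait for task 4 (finishes day 21); task 2 (finishes day 11); task 1 (finishes day 14). The latest of these is day 21, so task 5 runs day 21 to 21 + 11 = day 32.

32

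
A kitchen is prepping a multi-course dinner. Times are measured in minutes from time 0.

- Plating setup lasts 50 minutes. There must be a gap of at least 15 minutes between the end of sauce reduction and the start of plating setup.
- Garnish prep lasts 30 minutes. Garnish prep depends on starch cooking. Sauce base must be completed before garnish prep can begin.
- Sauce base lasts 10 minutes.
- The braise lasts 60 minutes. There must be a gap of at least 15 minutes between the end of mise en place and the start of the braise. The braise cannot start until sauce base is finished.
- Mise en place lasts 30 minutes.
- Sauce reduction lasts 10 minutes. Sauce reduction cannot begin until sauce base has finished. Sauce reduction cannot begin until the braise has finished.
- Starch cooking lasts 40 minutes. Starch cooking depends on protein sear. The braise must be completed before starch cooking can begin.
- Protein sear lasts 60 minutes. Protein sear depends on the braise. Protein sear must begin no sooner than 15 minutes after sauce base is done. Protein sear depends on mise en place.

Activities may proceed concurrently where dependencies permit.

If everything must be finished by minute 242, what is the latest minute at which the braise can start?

Garnish prep has no dependents, so it just needs to finish by minute 242. Starting by 242 − 30 = minute 212 achieves that.
Starch cooking must finish before garnish prep (must start by minute 212). With a 40-minute duration, starch cooking must start by 212 − 40 = minute 172.
Protein sear has to be done before starch cooking (must start by minute 172). That means finishing by minute 172, i.e. starting by 172 − 60 = minute 112.
Plating setup has no dependents, so it just needs to finish by minute 242. Starting by 242 − 50 = minute 192 achieves that.
Sauce reduction must finish before plating setup (must start by minute 192, minus 15-minute gap → minute 177). With a 10-minute duration, sauce reduction must start by 177 − 10 = minute 167.
The braise feeds protein sear (must start by minute 112); sauce reduction (must start by minute 167); starch cooking (must start by minute 172). Taking the minimum, the braise must finish by minute 112 and start by 112 − 60 = minute 52.

52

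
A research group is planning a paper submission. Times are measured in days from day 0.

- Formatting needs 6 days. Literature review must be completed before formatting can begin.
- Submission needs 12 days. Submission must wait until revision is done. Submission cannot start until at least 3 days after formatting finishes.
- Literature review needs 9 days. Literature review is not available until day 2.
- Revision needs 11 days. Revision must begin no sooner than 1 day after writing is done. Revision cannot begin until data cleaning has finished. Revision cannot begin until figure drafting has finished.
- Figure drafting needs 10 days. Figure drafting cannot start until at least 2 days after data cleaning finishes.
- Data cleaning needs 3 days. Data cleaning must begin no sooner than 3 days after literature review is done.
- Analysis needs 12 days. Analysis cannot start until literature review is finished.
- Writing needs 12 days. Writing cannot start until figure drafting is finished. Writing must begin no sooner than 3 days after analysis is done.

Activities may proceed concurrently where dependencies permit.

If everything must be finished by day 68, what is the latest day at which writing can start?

Nothing follows submission; the deadline of day 68 is its only limit. It must start by 68 − 12 = day 56.
Revision must finish before submission (must start by day 56). With an 11-day duration, revision must start by 56 − 11 = day 45.
Writing feeds into revision (must start by day 45, minus 1-day gap → day 44); so writing must finish by day 44 and therefore start by day 32.

32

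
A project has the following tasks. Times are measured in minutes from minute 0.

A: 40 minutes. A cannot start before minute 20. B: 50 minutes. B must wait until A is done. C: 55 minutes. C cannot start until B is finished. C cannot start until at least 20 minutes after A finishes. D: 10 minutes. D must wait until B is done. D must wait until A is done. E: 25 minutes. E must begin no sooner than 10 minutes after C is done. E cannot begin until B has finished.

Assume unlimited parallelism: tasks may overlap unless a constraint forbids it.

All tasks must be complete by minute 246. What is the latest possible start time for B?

E must finish by minute 246; it takes 25 minutes, so it must start by 246 − 25 = minute 221.
C must finish before E (must start by minute 221, minus 10-minute gap → minute 211). With a 55-minute duration, C must start by 211 − 55 = minute 156.
Nothing follows D; the deadline of minute 246 is its only limit. It must start by 246 − 10 = minute 236.
B has several dependents: C (must start by minute 156); D (must start by minute 236); E (must start by minute 221). The earliest of those limits is minute 156, so B must start by 156 − 50 = minute 106.

106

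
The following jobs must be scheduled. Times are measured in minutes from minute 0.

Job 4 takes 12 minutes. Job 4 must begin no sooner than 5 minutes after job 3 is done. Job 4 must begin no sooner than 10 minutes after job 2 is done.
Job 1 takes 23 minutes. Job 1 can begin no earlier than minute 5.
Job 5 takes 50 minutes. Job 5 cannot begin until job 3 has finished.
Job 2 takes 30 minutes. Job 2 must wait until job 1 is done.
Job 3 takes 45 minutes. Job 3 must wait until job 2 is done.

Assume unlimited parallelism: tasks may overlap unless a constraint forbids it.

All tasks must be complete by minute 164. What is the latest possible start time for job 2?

Nothing follows job 4; the deadline of minute 164 is its only limit. It must start by 164 − 12 = minute 152.
Nothing follows job 5; the deadline of minute 164 is its only limit. It must start by 164 − 50 = minute 114.
Job 3 has several dependents: job 4 (must start by minute 152, minus 5-minute gap → minute 147); job 5 (must start by minute 114). The earliest of those limits is minute 114, so job 3 must start by 114 − 45 = minute 69.
Job 2 feeds job 3 (must start by minute 69); job 4 (must start by minute 152, minus 10-minute gap → minute 142). Taking the minimum, job 2 must finish by minute 69 and start by 69 − 30 = minute 39.

39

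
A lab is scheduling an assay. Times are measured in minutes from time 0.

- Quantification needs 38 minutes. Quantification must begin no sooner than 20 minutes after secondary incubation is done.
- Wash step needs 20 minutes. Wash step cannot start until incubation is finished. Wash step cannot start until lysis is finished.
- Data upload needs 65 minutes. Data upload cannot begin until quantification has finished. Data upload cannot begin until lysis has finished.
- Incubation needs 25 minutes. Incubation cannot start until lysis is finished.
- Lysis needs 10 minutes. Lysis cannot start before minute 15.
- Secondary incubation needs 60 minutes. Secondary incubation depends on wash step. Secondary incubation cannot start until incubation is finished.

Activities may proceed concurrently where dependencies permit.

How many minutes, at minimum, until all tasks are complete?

253

Lysis cannot begin until its own release at minute 15. It runs from minute 15 to 15 + 10 = minute 25.
After lysis (finishes minute 25), incubation can start at minute 25 and finishes at minute 50.
Wash step has to wait for incubation (finishes minute 50); lysis (finishes minute 25). The latest of these is minute 50, so wash step runs minute 50 to 50 + 20 = minute 70.
Secondary incubation cannot start until wash step (finishes minute 70); incubation (finishes minute 50). The controlling bound is minute 70, so secondary incubation finishes at 70 + 60 = minute 130.
Quantification waits on secondary incubation (finishes minute 130, plus 20-minute gap → minute 150), so it starts at minute 150 and finishes at 150 + 38 = minute 188.
For data upload: quantification (finishes minute 188); lysis (finishes minute 25). Taking the maximum gives a start of minute 188, and it finishes at 188 + 65 = minute 253.
All tasks are finished once the last one completes. Finish times: Lysis at 25, Incubation at 50, Wash step at 70, Secondary incubation at 130, Quantification at 188, Data upload at 253. The latest is minute 253.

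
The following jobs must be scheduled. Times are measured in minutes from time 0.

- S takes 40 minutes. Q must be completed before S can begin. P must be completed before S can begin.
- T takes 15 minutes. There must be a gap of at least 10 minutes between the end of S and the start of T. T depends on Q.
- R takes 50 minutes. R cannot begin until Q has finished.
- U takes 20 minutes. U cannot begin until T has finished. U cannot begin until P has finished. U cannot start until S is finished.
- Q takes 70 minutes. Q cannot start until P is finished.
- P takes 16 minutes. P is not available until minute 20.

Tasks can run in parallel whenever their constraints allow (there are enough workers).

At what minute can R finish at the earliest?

P waits on its own release at minute 20, so it starts at minute 20 and finishes at 20 + 16 = minute 36.
Q cannot begin until P (finishes minute 36). It runs from minute 36 to 36 + 70 = minute 106.
R cannot begin until Q (finishes minute 106). It runs from minute 106 to 106 + 50 = minute 156.

156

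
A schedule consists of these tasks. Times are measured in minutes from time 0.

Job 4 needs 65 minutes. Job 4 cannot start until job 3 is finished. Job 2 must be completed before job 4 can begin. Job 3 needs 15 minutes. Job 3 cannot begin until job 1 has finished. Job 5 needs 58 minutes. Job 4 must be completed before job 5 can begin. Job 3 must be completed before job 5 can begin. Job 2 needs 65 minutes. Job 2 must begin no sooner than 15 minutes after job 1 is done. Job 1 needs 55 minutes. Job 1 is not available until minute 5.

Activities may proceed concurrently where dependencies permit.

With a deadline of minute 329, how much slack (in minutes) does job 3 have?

131

Job 1 cannot begin until its own release at minute 5. It runs from minute 5 to 5 + 55 = minute 60.
After job 1 (finishes minute 60), job 3 can start at minute 60 and finishes at minute 75.

Working backward from the deadline:
Job 5 must finish by minute 329; it takes 58 minutes, so it must start by 329 − 58 = minute 271.
Job 4 feeds into job 5 (must start by minute 271); so job 4 must finish by minute 271 and therefore start by minute 206.
Job 3 must finish in time for job 4 (must start by minute 206); job 5 (must start by minute 271). The tightest is minute 206, so job 3 must start by 206 − 15 = minute 191.
So job 3 can start as early as minute 60 and as late as minute 191, giving 191 − 60 = 131 minutes of slack.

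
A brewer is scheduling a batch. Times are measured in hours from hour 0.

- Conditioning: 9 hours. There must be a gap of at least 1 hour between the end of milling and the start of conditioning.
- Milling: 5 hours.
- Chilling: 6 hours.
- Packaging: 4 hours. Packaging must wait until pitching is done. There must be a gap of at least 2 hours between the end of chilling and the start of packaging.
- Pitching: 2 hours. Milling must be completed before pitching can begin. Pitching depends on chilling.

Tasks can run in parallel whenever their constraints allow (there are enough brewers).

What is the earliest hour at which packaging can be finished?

Chilling has no prerequisites, so it starts at hour 0 and finishes at hour 6.
Milling has no prerequisites, so it starts at hour 0 and finishes at hour 5.
Pitching needs all of milling (finishes hour 5); chilling (finishes hour 6). That puts its earliest start at hour 6; it finishes at 6 + 2 = hour 8.
Packaging has to wait for pitching (finishes hour 8); chilling (finishes hour 6, plus 2-hour gap → hour 8). The latest of these is hour 8, so packaging runs hour 8 to 8 + 4 = hour 12.

12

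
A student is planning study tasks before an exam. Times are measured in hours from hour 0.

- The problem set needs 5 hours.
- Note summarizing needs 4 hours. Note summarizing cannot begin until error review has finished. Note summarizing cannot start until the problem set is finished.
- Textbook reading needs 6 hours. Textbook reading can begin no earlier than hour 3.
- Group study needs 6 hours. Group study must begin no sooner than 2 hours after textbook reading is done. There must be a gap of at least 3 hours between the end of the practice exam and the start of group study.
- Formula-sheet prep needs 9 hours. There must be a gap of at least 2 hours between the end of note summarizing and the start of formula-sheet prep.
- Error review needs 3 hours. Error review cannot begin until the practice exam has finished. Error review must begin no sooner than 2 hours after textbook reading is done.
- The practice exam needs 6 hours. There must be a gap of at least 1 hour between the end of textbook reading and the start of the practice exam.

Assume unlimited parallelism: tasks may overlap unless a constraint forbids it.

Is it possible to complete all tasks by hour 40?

The problem set has no prerequisites, so it starts at hour 0 and finishes at hour 5.
After its own release at hour 3, textbook reading can start at hour 3 and finishes at hour 9.
After textbook reading (finishes hour 9, plus 1-hour gap → hour 10), the practice exam can start at hour 10 and finishes at hour 16.
Group study cannot start until textbook reading (finishes hour 9, plus 2-hour gap → hour 11); the practice exam (finishes hour 16, plus 3-hour gap → hour 19). The controlling bound is hour 19, so group study finishes at 19 + 6 = hour 25.
For error review: the practice exam (finishes hour 16); textbook reading (finishes hour 9, plus 2-hour gap → hour 11). Taking the maximum gives a start of hour 16, and it finishes at 16 + 3 = hour 19.
Note summarizing needs all of error review (finishes hour 19); the problem set (finishes hour 5). That puts its earliest start at hour 19; it finishes at 19 + 4 = hour 23.
Formula-sheet prep waits on note summarizing (finishes hour 23, plus 2-hour gap → hour 25), so it starts at hour 25 and finishes at 25 + 9 = hour 34.
Every task is finished by hour 34, which is no later than the deadline of 40, so the schedule is feasible.

Yes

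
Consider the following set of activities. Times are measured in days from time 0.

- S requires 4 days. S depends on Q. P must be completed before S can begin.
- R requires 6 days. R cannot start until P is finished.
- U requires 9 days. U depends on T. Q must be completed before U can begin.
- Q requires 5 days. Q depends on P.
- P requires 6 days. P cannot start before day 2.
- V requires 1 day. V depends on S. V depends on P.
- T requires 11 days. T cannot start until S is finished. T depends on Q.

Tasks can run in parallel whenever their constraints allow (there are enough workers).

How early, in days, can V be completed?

P cannot begin until its own release at day 2. It runs from day 2 to 2 + 6 = day 8.
Q cannot begin until P (finishes day 8). It runs from day 8 to 8 + 5 = day 13.
For S: Q (finishes day 13); P (finishes day 8). Taking the maximum gives a start of day 13, and it finishes at 13 + 4 = day 17.
For V: S (finishes day 17); P (finishes day 8). Taking the maximum gives a start of day 17, and it finishes at 17 + 1 = day 18.

18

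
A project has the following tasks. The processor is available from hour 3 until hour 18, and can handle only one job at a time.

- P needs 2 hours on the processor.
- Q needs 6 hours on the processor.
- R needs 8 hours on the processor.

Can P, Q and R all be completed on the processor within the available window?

No

The processor window is 18 − 3 = 15 hours.
Running back to back, the jobs need 2 + 6 + 8 = 16 hours on the processor.
Since 16 > 15, they cannot all fit.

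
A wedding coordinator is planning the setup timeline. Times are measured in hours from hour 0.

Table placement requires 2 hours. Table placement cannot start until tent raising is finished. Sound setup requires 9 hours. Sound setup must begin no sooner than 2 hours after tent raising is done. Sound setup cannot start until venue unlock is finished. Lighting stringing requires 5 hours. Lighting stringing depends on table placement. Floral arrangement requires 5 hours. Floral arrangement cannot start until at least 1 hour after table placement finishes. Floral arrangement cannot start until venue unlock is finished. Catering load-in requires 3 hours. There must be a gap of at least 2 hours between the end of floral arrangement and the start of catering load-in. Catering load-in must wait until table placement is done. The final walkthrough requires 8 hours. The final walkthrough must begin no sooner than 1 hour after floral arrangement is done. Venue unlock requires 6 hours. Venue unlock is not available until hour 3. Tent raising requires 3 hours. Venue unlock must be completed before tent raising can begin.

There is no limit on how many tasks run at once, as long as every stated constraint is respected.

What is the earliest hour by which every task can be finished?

29

Venue unlock cannot begin until its own release at hour 3. It runs from hour 3 to 3 + 6 = hour 9.
Tent raising waits on venue unlock (finishes hour 9), so it starts at hour 9 and finishes at 9 + 3 = hour 12.
Sound setup cannot start until tent raising (finishes hour 12, plus 2-hour gap → hour 14); venue unlock (finishes hour 9). The controlling bound is hour 14, so sound setup finishes at 14 + 9 = hour 23.
Table placement cannot begin until tent raising (finishes hour 12). It runs from hour 12 to 12 + 2 = hour 14.
Lighting stringing cannot begin until table placement (finishes hour 14). It runs from hour 14 to 14 + 5 = hour 19.
Floral arrangement cannot start until table placement (finishes hour 14, plus 1-hour gap → hour 15); venue unlock (finishes hour 9). The controlling bound is hour 15, so floral arrangement finishes at 15 + 5 = hour 20.
After floral arrangement (finishes hour 20, plus 1-hour gap → hour 21), the final walkthrough can start at hour 21 and finishes at hour 29.
For catering load-in: floral arrangement (finishes hour 20, plus 2-hour gap → hour 22); table placement (finishes hour 14). Taking the maximum gives a start of hour 22, and it finishes at 22 + 3 = hour 25.
All tasks are finished once the last one completes. Finish times: Venue unlock at 9, Tent raising at 12, Table placement at 14, Floral arrangement at 20, Lighting stringing at 19, Sound setup at 23, Catering load-in at 25, The final walkthrough at 29. The latest is hour 29.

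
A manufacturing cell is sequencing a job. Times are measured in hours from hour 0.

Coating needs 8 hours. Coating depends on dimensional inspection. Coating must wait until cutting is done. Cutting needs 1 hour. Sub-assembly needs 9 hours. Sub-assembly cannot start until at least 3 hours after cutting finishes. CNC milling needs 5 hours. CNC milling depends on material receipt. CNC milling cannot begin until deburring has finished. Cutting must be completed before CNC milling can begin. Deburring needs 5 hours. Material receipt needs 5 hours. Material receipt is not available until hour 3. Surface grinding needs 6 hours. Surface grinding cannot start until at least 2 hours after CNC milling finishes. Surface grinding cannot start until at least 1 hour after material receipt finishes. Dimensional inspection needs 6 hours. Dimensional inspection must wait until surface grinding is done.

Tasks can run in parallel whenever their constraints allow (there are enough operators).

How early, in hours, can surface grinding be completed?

Deburring can start immediately at hour 0; it finishes at hour 5.
Cutting has no prerequisites, so it starts at hour 0 and finishes at hour 1.
After its own release at hour 3, material receipt can start at hour 3 and finishes at hour 8.
For CNC milling: material receipt (finishes hour 8); deburring (finishes hour 5); cutting (finishes hour 1). Taking the maximum gives a start of hour 8, and it finishes at 8 + 5 = hour 13.
Surface grinding cannot start until CNC milling (finishes hour 13, plus 2-hour gap → hour 15); material receipt (finishes hour 8, plus 1-hour gap → hour 9). The controlling bound is hour 15, so surface grinding finishes at 15 + 6 = hour 21.

21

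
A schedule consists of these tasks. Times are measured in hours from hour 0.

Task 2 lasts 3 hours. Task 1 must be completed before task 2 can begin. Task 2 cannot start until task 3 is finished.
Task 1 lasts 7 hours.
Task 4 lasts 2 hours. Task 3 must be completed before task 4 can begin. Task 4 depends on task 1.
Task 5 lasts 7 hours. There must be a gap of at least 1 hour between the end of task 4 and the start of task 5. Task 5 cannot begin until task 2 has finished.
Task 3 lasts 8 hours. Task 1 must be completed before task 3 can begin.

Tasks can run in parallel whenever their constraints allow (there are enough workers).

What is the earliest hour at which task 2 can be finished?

18

Task 1 has no prerequisites, so it starts at hour 0 and finishes at hour 7.
Task 3 cannot begin until task 1 (finishes hour 7). It runs from hour 7 to 7 + 8 = hour 15.
Task 2 has to wait for task 1 (finishes hour 7); task 3 (finishes hour 15). The latest of these is hour 15, so task 2 runs hour 15 to 15 + 3 = hour 18.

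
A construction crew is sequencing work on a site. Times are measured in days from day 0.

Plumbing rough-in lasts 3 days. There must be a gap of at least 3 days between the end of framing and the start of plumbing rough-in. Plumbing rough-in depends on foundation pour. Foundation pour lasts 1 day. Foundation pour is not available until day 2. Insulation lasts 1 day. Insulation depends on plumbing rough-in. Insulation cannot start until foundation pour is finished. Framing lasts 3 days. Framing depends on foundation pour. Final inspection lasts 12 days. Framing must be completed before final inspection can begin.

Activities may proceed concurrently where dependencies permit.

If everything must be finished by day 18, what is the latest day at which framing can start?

3

To finish by day 18, insulation (duration 1) must start no later than day 17.
Plumbing rough-in has to be done before insulation (must start by day 17). That means finishing by day 17, i.e. starting by 17 − 3 = day 14.
Nothing follows final inspection; the deadline of day 18 is its only limit. It must start by 18 − 12 = day 6.
Framing must finish in time for plumbing rough-in (must start by day 14, minus 3-day gap → day 11); final inspection (must start by day 6). The tightest is day 6, so framing must start by 6 − 3 = day 3.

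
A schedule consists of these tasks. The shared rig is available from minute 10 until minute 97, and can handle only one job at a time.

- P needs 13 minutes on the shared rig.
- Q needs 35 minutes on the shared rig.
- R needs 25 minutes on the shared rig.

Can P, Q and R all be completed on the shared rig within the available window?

Yes

The shared rig window is 97 − 10 = 87 minutes.
Running back to back, the jobs need 13 + 35 + 25 = 73 minutes on the shared rig.
Since 73 ≤ 87, they fit within the window.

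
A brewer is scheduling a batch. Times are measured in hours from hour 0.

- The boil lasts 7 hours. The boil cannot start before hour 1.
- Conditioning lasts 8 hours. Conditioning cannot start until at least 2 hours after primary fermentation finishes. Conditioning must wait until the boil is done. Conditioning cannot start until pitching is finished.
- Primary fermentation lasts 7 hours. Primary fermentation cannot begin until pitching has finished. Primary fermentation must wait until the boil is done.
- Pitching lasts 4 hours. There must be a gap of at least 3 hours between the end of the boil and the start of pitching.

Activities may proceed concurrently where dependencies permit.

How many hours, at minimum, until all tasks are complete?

32

The boil cannot begin until its own release at hour 1. It runs from hour 1 to 1 + 7 = hour 8.
After the boil (finishes hour 8, plus 3-hour gap → hour 11), pitching can start at hour 11 and finishes at hour 15.
Primary fermentation needs all of pitching (finishes hour 15); the boil (finishes hour 8). That puts its earliest start at hour 15; it finishes at 15 + 7 = hour 22.
Conditioning needs all of primary fermentation (finishes hour 22, plus 2-hour gap → hour 24); the boil (finishes hour 8); pitching (finishes hour 15). That puts its earliest start at hour 24; it finishes at 24 + 8 = hour 32.
All tasks are finished once the last one completes. Finish times: The boil at 8, Pitching at 15, Primary fermentation at 22, Conditioning at 32. The latest is hour 32.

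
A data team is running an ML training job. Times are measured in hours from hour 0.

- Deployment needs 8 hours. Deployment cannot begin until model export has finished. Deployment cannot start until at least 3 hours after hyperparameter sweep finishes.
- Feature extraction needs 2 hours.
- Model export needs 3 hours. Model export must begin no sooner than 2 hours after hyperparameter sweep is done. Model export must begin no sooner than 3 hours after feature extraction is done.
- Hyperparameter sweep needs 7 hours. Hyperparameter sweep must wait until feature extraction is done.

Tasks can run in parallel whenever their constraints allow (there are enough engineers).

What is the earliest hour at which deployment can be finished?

22

Nothing blocks feature extraction, so it runs from hour 0 to hour 2.
Hyperparameter sweep waits on feature extraction (finishes hour 2), so it starts at hour 2 and finishes at 2 + 7 = hour 9.
For model export: hyperparameter sweep (finishes hour 9, plus 2-hour gap → hour 11); feature extraction (finishes hour 2, plus 3-hour gap → hour 5). Taking the maximum gives a start of hour 11, and it finishes at 11 + 3 = hour 14.
Deployment cannot start until model export (finishes hour 14); hyperparameter sweep (finishes hour 9, plus 3-hour gap → hour 12). The controlling bound is hour 14, so deployment finishes at 14 + 8 = hour 22.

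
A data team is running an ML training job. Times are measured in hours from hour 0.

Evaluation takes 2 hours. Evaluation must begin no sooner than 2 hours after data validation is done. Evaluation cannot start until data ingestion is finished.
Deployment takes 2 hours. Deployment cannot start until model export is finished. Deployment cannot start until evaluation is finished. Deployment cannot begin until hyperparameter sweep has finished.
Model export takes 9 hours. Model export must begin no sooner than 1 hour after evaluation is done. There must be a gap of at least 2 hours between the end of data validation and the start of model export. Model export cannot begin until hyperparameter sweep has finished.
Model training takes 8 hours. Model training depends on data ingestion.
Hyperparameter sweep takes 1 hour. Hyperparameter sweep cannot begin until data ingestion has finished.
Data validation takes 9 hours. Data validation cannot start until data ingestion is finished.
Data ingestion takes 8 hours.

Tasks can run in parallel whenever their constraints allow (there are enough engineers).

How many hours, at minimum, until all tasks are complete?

Data ingestion can start immediately at hour 0; it finishes at hour 8.
Model training waits on data ingestion (finishes hour 8), so it starts at hour 8 and finishes at 8 + 8 = hour 16.
After data ingestion (finishes hour 8), hyperparameter sweep can start at hour 8 and finishes at hour 9.
After data ingestion (finishes hour 8), data validation can start at hour 8 and finishes at hour 17.
Evaluation has to wait for data validation (finishes hour 17, plus 2-hour gap → hour 19); data ingestion (finishes hour 8). The latest of these is hour 19, so evaluation runs hour 19 to 19 + 2 = hour 21.
Model export cannot start until evaluation (finishes hour 21, plus 1-hour gap → hour 22); data validation (finishes hour 17, plus 2-hour gap → hour 19); hyperparameter sweep (finishes hour 9). The controlling bound is hour 22, so model export finishes at 22 + 9 = hour 31.
Deployment needs all of model export (finishes hour 31); evaluation (finishes hour 21); hyperparameter sweep (finishes hour 9). That puts its earliest start at hour 31; it finishes at 31 + 2 = hour 33.
All tasks are finished once the last one completes. Finish times: Data ingestion at 8, Data validation at 17, Hyperparameter sweep at 9, Model training at 16, Evaluation at 21, Model export at 31, Deployment at 33. The latest is hour 33.

33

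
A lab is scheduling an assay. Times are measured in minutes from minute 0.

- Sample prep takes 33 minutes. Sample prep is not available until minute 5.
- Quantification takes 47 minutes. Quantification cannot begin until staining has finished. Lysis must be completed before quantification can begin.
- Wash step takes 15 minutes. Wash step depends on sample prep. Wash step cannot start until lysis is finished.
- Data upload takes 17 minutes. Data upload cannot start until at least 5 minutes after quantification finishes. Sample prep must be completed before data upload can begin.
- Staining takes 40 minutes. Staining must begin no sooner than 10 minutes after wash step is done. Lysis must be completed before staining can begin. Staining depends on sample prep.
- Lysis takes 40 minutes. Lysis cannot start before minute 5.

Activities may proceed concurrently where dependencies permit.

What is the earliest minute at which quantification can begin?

110

Lysis cannot begin until its own release at minute 5. It runs from minute 5 to 5 + 40 = minute 45.
After its own release at minute 5, sample prep can start at minute 5 and finishes at minute 38.
Wash step needs all of sample prep (finishes minute 38); lysis (finishes minute 45). That puts its earliest start at minute 45; it finishes at 45 + 15 = minute 60.
For staining: wash step (finishes minute 60, plus 10-minute gap → minute 70); lysis (finishes minute 45); sample prep (finishes minute 38). Taking the maximum gives a start of minute 70, and it finishes at 70 + 40 = minute 110.
Quantification waits on staining (finishes minute 110); lysis (finishes minute 45). The latest of these is minute 110, which is the earliest quantification can start.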